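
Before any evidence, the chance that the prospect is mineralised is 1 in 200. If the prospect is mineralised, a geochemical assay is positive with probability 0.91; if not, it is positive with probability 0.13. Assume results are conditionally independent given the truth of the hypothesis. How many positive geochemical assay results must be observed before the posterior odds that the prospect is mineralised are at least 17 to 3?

Prior odds: 0.005 ÷ 0.995 = 1/199.
Likelihood ratio of a positive = 0.91/0.13 = 7.
Target odds = 17/3.
Require 7ⁿ ≥ 17/3 ÷ (1/199) = 3383/3.
7³ = 343 falls short of 3383/3 but 7⁴ = 2401 reaches it, so n = 4.

4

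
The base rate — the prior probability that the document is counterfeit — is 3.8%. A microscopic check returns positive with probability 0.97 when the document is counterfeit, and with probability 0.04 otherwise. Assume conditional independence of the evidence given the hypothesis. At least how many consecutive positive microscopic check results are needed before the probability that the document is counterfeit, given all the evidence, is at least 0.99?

Prior odds = 0.038/0.962 = 19/481.
Likelihood ratio of a positive result = 0.97/0.04 = 24.25.
Target posterior odds = 0.99/0.01 = 99.
Need (19/481) × 24.25ⁿ ≥ 99, i.e. 24.25ⁿ ≥ 47619/19.
24.25² = 588.0625 falls short of 47619/19 but 24.25³ = 912673/64 reaches it, so n = 3.

3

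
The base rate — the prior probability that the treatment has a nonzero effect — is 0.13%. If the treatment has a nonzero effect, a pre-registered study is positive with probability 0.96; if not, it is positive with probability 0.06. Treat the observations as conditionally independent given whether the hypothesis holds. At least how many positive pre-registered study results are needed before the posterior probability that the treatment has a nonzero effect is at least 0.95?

Prior odds: 0.0013 ÷ 0.9987 = 13/9987.
Likelihood ratio of a positive = 0.96/0.06 = 16.
Target posterior odds = 0.95/0.05 = 19.
Require 16ⁿ ≥ 19 ÷ (13/9987) = 189753/13.
16³ = 4096 falls short of 189753/13 but 16⁴ = 65536 reaches it, so n = 4.

4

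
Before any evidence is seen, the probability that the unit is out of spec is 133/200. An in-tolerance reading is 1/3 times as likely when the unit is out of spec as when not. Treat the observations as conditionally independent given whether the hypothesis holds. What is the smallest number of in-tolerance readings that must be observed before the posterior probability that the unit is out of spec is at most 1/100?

Prior odds = 0.665/0.335 = 133/67.
Likelihood ratio per in-tolerance reading = 1/3.
Target odds: 0.01 ÷ 0.99 = 1/99.
Need (133/67) × (1/3)ⁿ ≤ 1/99, i.e. (1/3)ⁿ ≤ 67/13167.
(1/3)⁴ = 1/81 is still above 67/13167 but (1/3)⁵ = 1/243 is at or below it, so n = 5.

5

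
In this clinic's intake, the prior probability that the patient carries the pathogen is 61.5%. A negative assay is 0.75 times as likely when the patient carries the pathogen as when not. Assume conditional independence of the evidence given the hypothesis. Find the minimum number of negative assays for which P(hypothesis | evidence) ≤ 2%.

Prior odds: 0.615 ÷ 0.385 = 123/77.
Likelihood ratio per negative assay = 0.75.
Target posterior odds = 0.02/0.98 = 1/49.
Require 0.75ⁿ ≤ 1/49 ÷ (123/77) = 11/861.
0.75¹⁵ ≈0.0133635 is still above 11/861 but 0.75¹⁶ ≈0.0100226 is at or below it, so n = 16.

16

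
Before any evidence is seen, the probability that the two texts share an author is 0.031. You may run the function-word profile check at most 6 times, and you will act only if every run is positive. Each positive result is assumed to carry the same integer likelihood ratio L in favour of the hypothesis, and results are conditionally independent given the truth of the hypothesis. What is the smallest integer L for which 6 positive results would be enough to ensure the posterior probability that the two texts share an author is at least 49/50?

Prior odds = 0.031/0.969 = 31/969.
Target odds = 0.98/0.02 = 49.
Need L⁶ ≥ 49 ÷ (31/969) = 47481/31.
3⁶ = 729 < 47481/31 ≤ 4096 = 4⁶, so L = 4.

4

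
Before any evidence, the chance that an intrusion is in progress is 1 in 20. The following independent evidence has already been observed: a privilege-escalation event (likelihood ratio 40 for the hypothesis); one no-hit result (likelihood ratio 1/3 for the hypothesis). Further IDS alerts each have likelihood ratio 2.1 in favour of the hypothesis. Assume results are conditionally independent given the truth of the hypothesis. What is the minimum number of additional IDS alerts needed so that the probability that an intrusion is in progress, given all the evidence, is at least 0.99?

Prior odds = 0.05/0.95 = 1/19.
Combined Bayes factor of the evidence already in hand = 40 × (1/3) = 40/3.
Odds after that evidence = (1/19) × 40/3 = 40/57.
Target odds = 0.99/0.01 = 99.
Need 2.1ⁿ ≥ 99 ÷ (40/57) = 141.075.
2.1⁶ = 85766121/1000000 falls short of 141.075 but 2.1⁷ ≈180.109 reaches it, so n = 7.

7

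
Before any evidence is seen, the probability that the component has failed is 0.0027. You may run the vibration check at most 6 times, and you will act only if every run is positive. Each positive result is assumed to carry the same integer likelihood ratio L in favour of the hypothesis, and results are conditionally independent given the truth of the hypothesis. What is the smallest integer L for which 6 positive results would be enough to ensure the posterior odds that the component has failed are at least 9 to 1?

Prior odds = 0.0027/0.9973 = 27/9973.
Target odds = 9.
Need L⁶ ≥ 9 ÷ (27/9973) = 9973/3.
3⁶ = 729 < 9973/3 ≤ 4096 = 4⁶, so L = 4.

4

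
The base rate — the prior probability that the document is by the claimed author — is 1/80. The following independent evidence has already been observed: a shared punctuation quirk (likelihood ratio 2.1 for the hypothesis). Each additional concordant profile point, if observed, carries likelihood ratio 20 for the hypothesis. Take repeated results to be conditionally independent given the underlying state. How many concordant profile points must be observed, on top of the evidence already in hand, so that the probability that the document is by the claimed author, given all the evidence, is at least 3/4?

Prior odds = 0.0125/0.9875 = 1/79.
Bayes factor of the evidence already in hand = 2.1.
Odds after that evidence = (1/79) × 2.1 = 21/790.
Target odds = 0.75/0.25 = 3.
Need 20ⁿ ≥ 3 ÷ (21/790) = 790/7.
20¹ = 20 falls short of 790/7 but 20² = 400 reaches it, so n = 2.

2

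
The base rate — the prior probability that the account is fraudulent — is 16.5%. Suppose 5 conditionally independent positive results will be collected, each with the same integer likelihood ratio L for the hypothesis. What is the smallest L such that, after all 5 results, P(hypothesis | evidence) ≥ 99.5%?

4

Prior odds = 0.165/0.835 = 33/167.
Target odds = 0.995/0.005 = 199.
Need L⁵ ≥ 199 ÷ (33/167) = 33233/33.
3⁵ = 243 < 33233/33 ≤ 1024 = 4⁵, so L = 4.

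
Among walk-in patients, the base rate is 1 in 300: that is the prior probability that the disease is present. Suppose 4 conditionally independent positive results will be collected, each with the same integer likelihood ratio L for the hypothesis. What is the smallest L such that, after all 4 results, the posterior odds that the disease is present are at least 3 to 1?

6

Prior odds = (1/300)/(299/300) = 1/299.
Target odds = 3.
Need L⁴ ≥ 3 ÷ (1/299) = 897.
5⁴ = 625 < 897 ≤ 1296 = 6⁴, so L = 6.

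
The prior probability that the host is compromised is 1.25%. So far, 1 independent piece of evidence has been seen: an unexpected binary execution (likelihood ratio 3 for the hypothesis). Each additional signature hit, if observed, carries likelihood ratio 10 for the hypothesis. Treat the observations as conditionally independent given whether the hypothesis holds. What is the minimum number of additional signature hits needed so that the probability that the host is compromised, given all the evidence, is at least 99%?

4

Prior odds = 0.0125/0.9875 = 1/79.
Bayes factor of the evidence already in hand = 3.
Odds after that evidence = (1/79) × 3 = 3/79.
Target odds = 0.99/0.01 = 99.
Need 10ⁿ ≥ 99 ÷ (3/79) = 2607.
10³ = 1000 falls short of 2607 but 10⁴ = 10000 reaches it, so n = 4.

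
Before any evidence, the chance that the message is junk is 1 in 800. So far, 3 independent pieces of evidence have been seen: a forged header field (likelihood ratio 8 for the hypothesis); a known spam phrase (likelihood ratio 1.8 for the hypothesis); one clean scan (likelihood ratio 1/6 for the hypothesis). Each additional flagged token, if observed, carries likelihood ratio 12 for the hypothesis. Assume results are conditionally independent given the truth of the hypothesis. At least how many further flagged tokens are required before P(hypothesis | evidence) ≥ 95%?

Prior odds = 0.00125/0.99875 = 1/799.
Combined Bayes factor of the evidence already in hand = 8 × 1.8 × (1/6) = 2.4.
Odds after that evidence = (1/799) × 2.4 = 12/3995.
Target odds = 0.95/0.05 = 19.
Need 12ⁿ ≥ 19 ÷ (12/3995) = 75905/12.
12³ = 1728 falls short of 75905/12 but 12⁴ = 20736 reaches it, so n = 4.

4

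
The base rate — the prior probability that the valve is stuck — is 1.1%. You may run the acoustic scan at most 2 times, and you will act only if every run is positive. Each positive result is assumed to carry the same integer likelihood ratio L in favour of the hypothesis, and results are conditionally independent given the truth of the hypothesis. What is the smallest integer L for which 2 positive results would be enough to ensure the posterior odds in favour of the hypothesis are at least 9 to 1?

Prior odds = 0.011/0.989 = 11/989.
Target odds = 9.
Need L² ≥ 9 ÷ (11/989) = 8901/11.
28² = 784 < 8901/11 ≤ 841 = 29², so L = 29.

29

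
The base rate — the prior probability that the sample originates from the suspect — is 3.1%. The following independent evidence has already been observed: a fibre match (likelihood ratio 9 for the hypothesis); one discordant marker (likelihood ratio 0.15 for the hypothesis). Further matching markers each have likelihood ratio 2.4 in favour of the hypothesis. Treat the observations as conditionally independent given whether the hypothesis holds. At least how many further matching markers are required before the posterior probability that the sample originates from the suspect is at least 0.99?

9

Prior odds = 0.031/0.969 = 31/969.
Combined Bayes factor of the evidence already in hand = 9 × 0.15 = 1.35.
Odds after that evidence = (31/969) × 1.35 = 279/6460.
Target odds = 0.99/0.01 = 99.
Need 2.4ⁿ ≥ 99 ÷ (279/6460) = 71060/31.
2.4⁸ = 429981696/390625 falls short of 71060/31 but 2.4⁹ ≈2641.81 reaches it, so n = 9.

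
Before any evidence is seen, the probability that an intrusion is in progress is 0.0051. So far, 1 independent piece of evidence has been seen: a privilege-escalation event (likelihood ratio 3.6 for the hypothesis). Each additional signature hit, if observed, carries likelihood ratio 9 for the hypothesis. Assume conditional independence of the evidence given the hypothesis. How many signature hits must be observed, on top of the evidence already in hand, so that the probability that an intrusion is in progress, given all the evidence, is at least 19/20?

Prior odds = 0.0051/0.9949 = 51/9949.
Bayes factor of the evidence already in hand = 3.6.
Odds after that evidence = (51/9949) × 3.6 = 918/49745.
Target odds = 0.95/0.05 = 19.
Need 9ⁿ ≥ 19 ÷ (918/49745) = 945155/918.
9³ = 729 falls short of 945155/918 but 9⁴ = 6561 reaches it, so n = 4.

4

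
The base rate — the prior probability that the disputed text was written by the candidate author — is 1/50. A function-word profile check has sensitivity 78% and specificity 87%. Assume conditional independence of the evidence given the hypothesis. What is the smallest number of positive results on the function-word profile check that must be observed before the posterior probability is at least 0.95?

4

Prior odds = 0.02/0.98 = 1/49.
False-positive rate = 1 − 0.87 = 0.13; likelihood ratio of a positive = 0.78/0.13 = 6.
Target odds: 0.95 ÷ 0.05 = 19.
Need (1/49) × 6ⁿ ≥ 19, i.e. 6ⁿ ≥ 931.
6³ = 216 falls short of 931 but 6⁴ = 1296 reaches it, so n = 4.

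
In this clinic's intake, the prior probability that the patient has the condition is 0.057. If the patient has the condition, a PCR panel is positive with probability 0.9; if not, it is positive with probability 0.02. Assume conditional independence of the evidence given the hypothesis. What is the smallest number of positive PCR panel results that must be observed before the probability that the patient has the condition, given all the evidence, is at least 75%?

2

Prior odds = 0.057/0.943 = 57/943.
Likelihood ratio of a positive = 0.9/0.02 = 45.
Target posterior odds = 0.75/0.25 = 3.
Require 45ⁿ ≥ 3 ÷ (57/943) = 943/19.
45¹ = 45 falls short of 943/19 but 45² = 2025 reaches it, so n = 2.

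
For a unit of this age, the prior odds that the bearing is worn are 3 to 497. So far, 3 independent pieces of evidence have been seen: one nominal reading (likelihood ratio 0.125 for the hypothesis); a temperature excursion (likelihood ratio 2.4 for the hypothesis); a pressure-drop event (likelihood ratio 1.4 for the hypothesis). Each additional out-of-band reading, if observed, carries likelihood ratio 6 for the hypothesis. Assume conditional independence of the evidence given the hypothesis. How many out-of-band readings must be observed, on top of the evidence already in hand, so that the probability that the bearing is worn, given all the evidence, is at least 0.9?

Prior odds = 3/497.
Combined Bayes factor of the evidence already in hand = 0.125 × 2.4 × 1.4 = 0.42.
Odds after that evidence = (3/497) × 0.42 = 9/3550.
Target odds = 0.9/0.1 = 9.
Need 6ⁿ ≥ 9 ÷ (9/3550) = 3550.
6⁴ = 1296 falls short of 3550 but 6⁵ = 7776 reaches it, so n = 5.

5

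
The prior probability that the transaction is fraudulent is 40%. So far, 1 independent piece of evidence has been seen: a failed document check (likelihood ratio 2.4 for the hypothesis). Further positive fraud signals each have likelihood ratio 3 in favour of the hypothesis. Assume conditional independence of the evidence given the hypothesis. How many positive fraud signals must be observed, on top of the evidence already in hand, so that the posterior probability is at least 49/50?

4

Prior odds = 0.4/0.6 = 2/3.
Bayes factor of the evidence already in hand = 2.4.
Odds after that evidence = (2/3) × 2.4 = 1.6.
Target odds = 0.98/0.02 = 49.
Need 3ⁿ ≥ 49 ÷ 1.6 = 30.625.
3³ = 27 falls short of 30.625 but 3⁴ = 81 reaches it, so n = 4.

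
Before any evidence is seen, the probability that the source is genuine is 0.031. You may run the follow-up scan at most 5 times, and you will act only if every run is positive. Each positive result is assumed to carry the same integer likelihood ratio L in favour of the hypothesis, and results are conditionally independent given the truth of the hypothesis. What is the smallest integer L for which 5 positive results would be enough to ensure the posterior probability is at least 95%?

Prior odds = 0.031/0.969 = 31/969.
Target odds = 0.95/0.05 = 19.
Need L⁵ ≥ 19 ÷ (31/969) = 18411/31.
3⁵ = 243 < 18411/31 ≤ 1024 = 4⁵, so L = 4.

4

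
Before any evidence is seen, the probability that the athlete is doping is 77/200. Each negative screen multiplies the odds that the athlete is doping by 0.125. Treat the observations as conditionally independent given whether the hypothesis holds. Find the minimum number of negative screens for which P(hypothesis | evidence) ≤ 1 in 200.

3

Prior odds: 0.385 ÷ 0.615 = 77/123.
Likelihood ratio per negative screen = 0.125.
Target odds: 0.005 ÷ 0.995 = 1/199.
Require 0.125ⁿ ≤ 1/199 ÷ (77/123) = 123/15323.
0.125² = 0.015625 is still above 123/15323 but 0.125³ = 0.001953125 is at or below it, so n = 3.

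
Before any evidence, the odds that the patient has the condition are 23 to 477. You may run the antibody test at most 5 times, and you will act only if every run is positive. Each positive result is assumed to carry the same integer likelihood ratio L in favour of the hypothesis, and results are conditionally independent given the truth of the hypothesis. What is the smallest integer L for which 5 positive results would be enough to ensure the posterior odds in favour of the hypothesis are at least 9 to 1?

Prior odds = 23/477.
Target odds = 9.
Need L⁵ ≥ 9 ÷ (23/477) = 4293/23.
2⁵ = 32 < 4293/23 ≤ 243 = 3⁵, so L = 3.

3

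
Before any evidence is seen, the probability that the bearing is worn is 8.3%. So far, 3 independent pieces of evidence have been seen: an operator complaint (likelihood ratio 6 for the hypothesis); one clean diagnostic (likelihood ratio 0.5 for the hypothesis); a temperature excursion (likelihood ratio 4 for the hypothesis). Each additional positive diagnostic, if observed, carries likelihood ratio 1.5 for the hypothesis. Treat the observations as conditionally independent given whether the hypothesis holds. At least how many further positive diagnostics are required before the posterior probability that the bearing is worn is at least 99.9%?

Prior odds = 0.083/0.917 = 83/917.
Combined Bayes factor of the evidence already in hand = 6 × 0.5 × 4 = 12.
Odds after that evidence = (83/917) × 12 = 996/917.
Target odds = 0.999/0.001 = 999.
Need 1.5ⁿ ≥ 999 ÷ (996/917) = 305361/332.
1.5¹⁶ = 43046721/65536 falls short of 305361/332 but 1.5¹⁷ = 129140163/131072 reaches it, so n = 17.

17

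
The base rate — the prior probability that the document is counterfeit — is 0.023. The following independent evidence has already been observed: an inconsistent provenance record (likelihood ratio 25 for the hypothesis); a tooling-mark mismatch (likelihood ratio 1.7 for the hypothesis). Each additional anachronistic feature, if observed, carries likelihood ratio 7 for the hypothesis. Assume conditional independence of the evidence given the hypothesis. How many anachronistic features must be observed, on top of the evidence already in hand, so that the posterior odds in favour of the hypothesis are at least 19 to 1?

Prior odds = 0.023/0.977 = 23/977.
Combined Bayes factor of the evidence already in hand = 25 × 1.7 = 42.5.
Odds after that evidence = (23/977) × 42.5 = 1955/1954.
Target odds = 19.
Need 7ⁿ ≥ 19 ÷ (1955/1954) = 37126/1955.
7¹ = 7 falls short of 37126/1955 but 7² = 49 reaches it, so n = 2.

2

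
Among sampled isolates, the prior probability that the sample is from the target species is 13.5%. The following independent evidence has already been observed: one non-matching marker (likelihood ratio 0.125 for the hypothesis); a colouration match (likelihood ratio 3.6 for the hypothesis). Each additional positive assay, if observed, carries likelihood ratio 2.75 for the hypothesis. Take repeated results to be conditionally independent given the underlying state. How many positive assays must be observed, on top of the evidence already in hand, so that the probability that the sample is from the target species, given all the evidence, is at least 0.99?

Prior odds = 0.135/0.865 = 27/173.
Combined Bayes factor of the evidence already in hand = 0.125 × 3.6 = 0.45.
Odds after that evidence = (27/173) × 0.45 = 243/3460.
Target odds = 0.99/0.01 = 99.
Need 2.75ⁿ ≥ 99 ÷ (243/3460) = 38060/27.
2.75⁷ = 19487171/16384 falls short of 38060/27 but 2.75⁸ = 214358881/65536 reaches it, so n = 8.

8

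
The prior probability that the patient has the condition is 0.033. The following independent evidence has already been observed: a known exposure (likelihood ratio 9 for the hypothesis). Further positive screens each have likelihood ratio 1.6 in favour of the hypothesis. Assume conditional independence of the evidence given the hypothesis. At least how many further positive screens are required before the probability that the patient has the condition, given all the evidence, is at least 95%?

Prior odds = 0.033/0.967 = 33/967.
Bayes factor of the evidence already in hand = 9.
Odds after that evidence = (33/967) × 9 = 297/967.
Target odds = 0.95/0.05 = 19.
Need 1.6ⁿ ≥ 19 ÷ (297/967) = 18373/297.
1.6⁸ = 16777216/390625 falls short of 18373/297 but 1.6⁹ = 134217728/1953125 reaches it, so n = 9.

9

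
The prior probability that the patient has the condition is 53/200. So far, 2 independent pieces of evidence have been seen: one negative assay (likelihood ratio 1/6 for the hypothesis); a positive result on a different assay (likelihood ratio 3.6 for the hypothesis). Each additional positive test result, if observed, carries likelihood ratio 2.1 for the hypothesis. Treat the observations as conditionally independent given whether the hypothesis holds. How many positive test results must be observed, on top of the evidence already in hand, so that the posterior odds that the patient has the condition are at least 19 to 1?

7

Prior odds = 0.265/0.735 = 53/147.
Combined Bayes factor of the evidence already in hand = (1/6) × 3.6 = 0.6.
Odds after that evidence = (53/147) × 0.6 = 53/245.
Target odds = 19.
Need 2.1ⁿ ≥ 19 ÷ (53/245) = 4655/53.
2.1⁶ = 85766121/1000000 falls short of 4655/53 but 2.1⁷ ≈180.109 reaches it, so n = 7.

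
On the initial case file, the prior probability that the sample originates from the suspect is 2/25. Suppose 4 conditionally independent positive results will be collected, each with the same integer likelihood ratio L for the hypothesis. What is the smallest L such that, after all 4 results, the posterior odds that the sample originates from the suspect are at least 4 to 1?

3

Prior odds = 0.08/0.92 = 2/23.
Target odds = 4.
Need L⁴ ≥ 4 ÷ (2/23) = 46.
2⁴ = 16 < 46 ≤ 81 = 3⁴, so L = 3.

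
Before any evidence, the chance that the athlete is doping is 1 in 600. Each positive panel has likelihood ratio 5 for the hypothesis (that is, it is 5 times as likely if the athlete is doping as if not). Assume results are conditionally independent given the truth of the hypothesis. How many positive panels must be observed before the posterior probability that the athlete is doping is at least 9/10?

Prior odds = (1/600)/(599/600) = 1/599.
Likelihood ratio per positive panel = 5.
Target odds: 0.9 ÷ 0.1 = 9.
Need (1/599) × 5ⁿ ≥ 9, i.e. 5ⁿ ≥ 5391.
5⁵ = 3125 falls short of 5391 but 5⁶ = 15625 reaches it, so n = 6.

6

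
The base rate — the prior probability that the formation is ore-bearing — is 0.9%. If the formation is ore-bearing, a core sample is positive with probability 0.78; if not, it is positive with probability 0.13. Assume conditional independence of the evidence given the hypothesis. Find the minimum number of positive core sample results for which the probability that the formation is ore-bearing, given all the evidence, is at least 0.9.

Prior odds: 0.009 ÷ 0.991 = 9/991.
Likelihood ratio of a positive = 0.78/0.13 = 6.
Target posterior odds = 0.9/0.1 = 9.
Require 6ⁿ ≥ 9 ÷ (9/991) = 991.
6³ = 216 falls short of 991 but 6⁴ = 1296 reaches it, so n = 4.

4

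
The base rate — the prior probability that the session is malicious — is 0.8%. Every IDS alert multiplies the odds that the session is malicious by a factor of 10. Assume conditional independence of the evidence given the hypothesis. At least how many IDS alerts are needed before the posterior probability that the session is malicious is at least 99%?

5

Prior odds: 0.008 ÷ 0.992 = 1/124.
Likelihood ratio per IDS alert = 10.
Target odds: 0.99 ÷ 0.01 = 99.
Need (1/124) × 10ⁿ ≥ 99, i.e. 10ⁿ ≥ 12276.
10⁴ = 10000 falls short of 12276 but 10⁵ = 100000 reaches it, so n = 5.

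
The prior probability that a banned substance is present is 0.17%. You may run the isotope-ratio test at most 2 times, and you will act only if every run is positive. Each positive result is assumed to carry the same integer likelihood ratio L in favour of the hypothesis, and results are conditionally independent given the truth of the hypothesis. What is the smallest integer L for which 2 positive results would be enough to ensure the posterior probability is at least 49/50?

Prior odds = 0.0017/0.9983 = 17/9983.
Target odds = 0.98/0.02 = 49.
Need L² ≥ 49 ÷ (17/9983) = 489167/17.
169² = 28561 < 489167/17 ≤ 28900 = 170², so L = 170.

170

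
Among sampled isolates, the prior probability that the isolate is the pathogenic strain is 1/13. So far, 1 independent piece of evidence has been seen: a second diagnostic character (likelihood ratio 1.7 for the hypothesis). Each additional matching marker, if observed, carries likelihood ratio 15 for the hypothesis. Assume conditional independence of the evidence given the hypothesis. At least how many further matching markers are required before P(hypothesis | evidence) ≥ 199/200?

3

Prior odds = (1/13)/(12/13) = 1/12.
Bayes factor of the evidence already in hand = 1.7.
Odds after that evidence = (1/12) × 1.7 = 17/120.
Target odds = 0.995/0.005 = 199.
Need 15ⁿ ≥ 199 ÷ (17/120) = 23880/17.
15² = 225 falls short of 23880/17 but 15³ = 3375 reaches it, so n = 3.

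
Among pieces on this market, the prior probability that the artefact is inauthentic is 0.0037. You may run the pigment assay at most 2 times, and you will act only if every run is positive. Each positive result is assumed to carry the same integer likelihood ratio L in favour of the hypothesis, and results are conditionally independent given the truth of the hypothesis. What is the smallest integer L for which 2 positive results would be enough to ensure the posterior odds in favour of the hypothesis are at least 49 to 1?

115

Prior odds = 0.0037/0.9963 = 37/9963.
Target odds = 49.
Need L² ≥ 49 ÷ (37/9963) = 488187/37.
114² = 12996 < 488187/37 ≤ 13225 = 115², so L = 115.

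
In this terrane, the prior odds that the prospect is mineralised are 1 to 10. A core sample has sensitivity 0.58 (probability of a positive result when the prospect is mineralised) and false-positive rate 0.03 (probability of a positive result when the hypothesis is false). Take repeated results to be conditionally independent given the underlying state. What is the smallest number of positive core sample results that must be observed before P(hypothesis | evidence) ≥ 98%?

Prior odds = 0.1.
Likelihood ratio of a positive result = 0.58/0.03 = 58/3.
Target posterior odds = 0.98/0.02 = 49.
Require (58/3)ⁿ ≥ 49 ÷ 0.1 = 490.
(58/3)² = 3364/9 falls short of 490 but (58/3)³ = 195112/27 reaches it, so n = 3.

3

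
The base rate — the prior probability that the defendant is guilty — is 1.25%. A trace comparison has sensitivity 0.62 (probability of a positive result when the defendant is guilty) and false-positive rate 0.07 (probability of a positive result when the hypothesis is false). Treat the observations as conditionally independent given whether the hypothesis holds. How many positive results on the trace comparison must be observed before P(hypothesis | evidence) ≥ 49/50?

4

Prior odds: 0.0125 ÷ 0.9875 = 1/79.
Likelihood ratio of a positive result = 0.62/0.07 = 62/7.
Target posterior odds = 0.98/0.02 = 49.
Require (62/7)ⁿ ≥ 49 ÷ (1/79) = 3871.
(62/7)³ = 238328/343 falls short of 3871 but (62/7)⁴ = 14776336/2401 reaches it, so n = 4.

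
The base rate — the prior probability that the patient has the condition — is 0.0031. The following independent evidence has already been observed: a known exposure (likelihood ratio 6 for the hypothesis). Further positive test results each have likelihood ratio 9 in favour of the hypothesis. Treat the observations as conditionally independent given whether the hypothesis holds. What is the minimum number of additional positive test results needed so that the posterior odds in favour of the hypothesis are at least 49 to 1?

4

Prior odds = 0.0031/0.9969 = 31/9969.
Bayes factor of the evidence already in hand = 6.
Odds after that evidence = (31/9969) × 6 = 62/3323.
Target odds = 49.
Need 9ⁿ ≥ 49 ÷ (62/3323) = 162827/62.
9³ = 729 falls short of 162827/62 but 9⁴ = 6561 reaches it, so n = 4.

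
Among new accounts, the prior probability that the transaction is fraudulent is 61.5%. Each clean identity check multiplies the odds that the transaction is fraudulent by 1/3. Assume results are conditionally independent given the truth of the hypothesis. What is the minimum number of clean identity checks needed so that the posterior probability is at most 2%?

Prior odds: 0.615 ÷ 0.385 = 123/77.
Likelihood ratio per clean identity check = 1/3.
Target posterior odds = 0.02/0.98 = 1/49.
Require (1/3)ⁿ ≤ 1/49 ÷ (123/77) = 11/861.
(1/3)³ = 1/27 is still above 11/861 but (1/3)⁴ = 1/81 is at or below it, so n = 4.

4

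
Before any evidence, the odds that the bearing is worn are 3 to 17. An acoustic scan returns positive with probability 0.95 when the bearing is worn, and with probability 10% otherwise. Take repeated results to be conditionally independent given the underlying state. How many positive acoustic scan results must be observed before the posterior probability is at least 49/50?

Prior odds = 3/17.
Likelihood ratio of a positive result = 0.95/0.1 = 9.5.
Target posterior odds = 0.98/0.02 = 49.
Require 9.5ⁿ ≥ 49 ÷ (3/17) = 833/3.
9.5² = 90.25 falls short of 833/3 but 9.5³ = 857.375 reaches it, so n = 3.

3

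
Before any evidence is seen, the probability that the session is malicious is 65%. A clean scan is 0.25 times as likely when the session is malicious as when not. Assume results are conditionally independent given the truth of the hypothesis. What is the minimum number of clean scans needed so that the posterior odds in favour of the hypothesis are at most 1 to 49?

4

Prior odds = 0.65/0.35 = 13/7.
Likelihood ratio per clean scan = 0.25.
Target odds = 1/49.
Require 0.25ⁿ ≤ 1/49 ÷ (13/7) = 1/91.
0.25³ = 0.015625 is still above 1/91 but 0.25⁴ = 0.00390625 is at or below it, so n = 4.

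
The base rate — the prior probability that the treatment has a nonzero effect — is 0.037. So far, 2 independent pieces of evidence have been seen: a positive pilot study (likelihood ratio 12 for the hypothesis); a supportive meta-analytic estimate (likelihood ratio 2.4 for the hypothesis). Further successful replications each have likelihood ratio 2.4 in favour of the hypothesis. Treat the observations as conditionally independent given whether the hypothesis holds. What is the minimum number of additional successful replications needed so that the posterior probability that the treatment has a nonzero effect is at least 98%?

5

Prior odds = 0.037/0.963 = 37/963.
Combined Bayes factor of the evidence already in hand = 12 × 2.4 = 28.8.
Odds after that evidence = (37/963) × 28.8 = 592/535.
Target odds = 0.98/0.02 = 49.
Need 2.4ⁿ ≥ 49 ÷ (592/535) = 26215/592.
2.4⁴ = 33.1776 falls short of 26215/592 but 2.4⁵ = 79.62624 reaches it, so n = 5.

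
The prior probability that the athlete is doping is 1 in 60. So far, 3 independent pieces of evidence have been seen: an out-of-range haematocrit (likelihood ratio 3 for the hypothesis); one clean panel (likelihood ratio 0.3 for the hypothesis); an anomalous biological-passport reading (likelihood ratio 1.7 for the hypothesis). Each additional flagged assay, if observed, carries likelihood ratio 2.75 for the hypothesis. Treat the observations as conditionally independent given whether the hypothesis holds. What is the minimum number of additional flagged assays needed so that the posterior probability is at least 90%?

Prior odds = (1/60)/(59/60) = 1/59.
Combined Bayes factor of the evidence already in hand = 3 × 0.3 × 1.7 = 1.53.
Odds after that evidence = (1/59) × 1.53 = 153/5900.
Target odds = 0.9/0.1 = 9.
Need 2.75ⁿ ≥ 9 ÷ (153/5900) = 5900/17.
2.75⁵ = 161051/1024 falls short of 5900/17 but 2.75⁶ = 1771561/4096 reaches it, so n = 6.

6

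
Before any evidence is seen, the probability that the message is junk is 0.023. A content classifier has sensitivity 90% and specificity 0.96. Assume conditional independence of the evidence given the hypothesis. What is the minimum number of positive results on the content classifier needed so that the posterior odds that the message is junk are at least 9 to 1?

2

Prior odds = 0.023/0.977 = 23/977.
False-positive rate = 1 − 0.96 = 0.04; likelihood ratio of a positive = 0.9/0.04 = 22.5.
Target odds = 9.
Require 22.5ⁿ ≥ 9 ÷ (23/977) = 8793/23.
22.5¹ = 22.5 falls short of 8793/23 but 22.5² = 506.25 reaches it, so n = 2.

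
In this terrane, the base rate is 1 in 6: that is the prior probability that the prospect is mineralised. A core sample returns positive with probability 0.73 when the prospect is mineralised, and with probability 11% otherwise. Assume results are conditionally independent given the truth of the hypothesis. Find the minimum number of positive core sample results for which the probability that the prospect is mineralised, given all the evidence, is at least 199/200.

Prior odds = (1/6)/(5/6) = 0.2.
Likelihood ratio of a positive result = 0.73/0.11 = 73/11.
Target posterior odds = 0.995/0.005 = 199.
Need 0.2 × (73/11)ⁿ ≥ 199, i.e. (73/11)ⁿ ≥ 995.
(73/11)³ = 389017/1331 falls short of 995 but (73/11)⁴ = 28398241/14641 reaches it, so n = 4.

4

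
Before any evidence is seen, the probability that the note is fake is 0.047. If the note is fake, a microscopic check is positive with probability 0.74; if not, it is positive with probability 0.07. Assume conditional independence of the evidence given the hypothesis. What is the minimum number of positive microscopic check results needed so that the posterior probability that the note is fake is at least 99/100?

Prior odds = 0.047/0.953 = 47/953.
Likelihood ratio of a positive = 0.74/0.07 = 74/7.
Target posterior odds = 0.99/0.01 = 99.
Require (74/7)ⁿ ≥ 99 ÷ (47/953) = 94347/47.
(74/7)³ = 405224/343 falls short of 94347/47 but (74/7)⁴ = 29986576/2401 reaches it, so n = 4.

4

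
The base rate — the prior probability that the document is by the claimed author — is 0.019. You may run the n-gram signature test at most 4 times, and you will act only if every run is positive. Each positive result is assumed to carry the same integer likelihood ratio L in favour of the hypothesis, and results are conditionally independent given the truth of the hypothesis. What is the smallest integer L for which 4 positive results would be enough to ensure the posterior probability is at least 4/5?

4

Prior odds = 0.019/0.981 = 19/981.
Target odds = 0.8/0.2 = 4.
Need L⁴ ≥ 4 ÷ (19/981) = 3924/19.
3⁴ = 81 < 3924/19 ≤ 256 = 4⁴, so L = 4.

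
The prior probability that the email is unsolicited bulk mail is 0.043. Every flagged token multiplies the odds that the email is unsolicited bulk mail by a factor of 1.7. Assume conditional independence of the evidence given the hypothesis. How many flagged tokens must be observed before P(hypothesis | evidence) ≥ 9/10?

10

Prior odds: 0.043 ÷ 0.957 = 43/957.
Likelihood ratio per flagged token = 1.7.
Target odds: 0.9 ÷ 0.1 = 9.
Require 1.7ⁿ ≥ 9 ÷ (43/957) = 8613/43.
1.7⁹ ≈118.588 falls short of 8613/43 but 1.7¹⁰ ≈201.599 reaches it, so n = 10.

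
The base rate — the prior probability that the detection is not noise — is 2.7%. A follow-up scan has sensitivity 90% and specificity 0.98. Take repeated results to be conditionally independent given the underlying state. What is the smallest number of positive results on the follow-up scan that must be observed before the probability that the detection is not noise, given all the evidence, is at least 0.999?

Prior odds: 0.027 ÷ 0.973 = 27/973.
False-positive rate = 1 − 0.98 = 0.02; likelihood ratio of a positive = 0.9/0.02 = 45.
Target posterior odds = 0.999/0.001 = 999.
Need (27/973) × 45ⁿ ≥ 999, i.e. 45ⁿ ≥ 36001.
45² = 2025 falls short of 36001 but 45³ = 91125 reaches it, so n = 3.

3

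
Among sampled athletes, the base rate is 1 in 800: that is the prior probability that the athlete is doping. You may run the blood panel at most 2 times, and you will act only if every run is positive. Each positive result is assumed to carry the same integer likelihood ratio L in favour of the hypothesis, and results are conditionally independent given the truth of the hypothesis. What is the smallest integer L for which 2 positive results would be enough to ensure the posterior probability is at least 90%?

Prior odds = 0.00125/0.99875 = 1/799.
Target odds = 0.9/0.1 = 9.
Need L² ≥ 9 ÷ (1/799) = 7191.
84² = 7056 < 7191 ≤ 7225 = 85², so L = 85.

85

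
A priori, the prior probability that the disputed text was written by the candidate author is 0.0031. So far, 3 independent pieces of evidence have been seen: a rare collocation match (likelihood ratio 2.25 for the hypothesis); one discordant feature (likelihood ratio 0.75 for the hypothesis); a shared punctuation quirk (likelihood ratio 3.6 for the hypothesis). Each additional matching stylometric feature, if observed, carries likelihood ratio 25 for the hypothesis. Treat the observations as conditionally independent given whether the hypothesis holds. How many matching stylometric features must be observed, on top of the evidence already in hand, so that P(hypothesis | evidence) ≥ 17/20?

2

Prior odds = 0.0031/0.9969 = 31/9969.
Combined Bayes factor of the evidence already in hand = 2.25 × 0.75 × 3.6 = 6.075.
Odds after that evidence = (31/9969) × 6.075 = 2511/132920.
Target odds = 0.85/0.15 = 17/3.
Need 25ⁿ ≥ 17/3 ÷ (2511/132920) = 2259640/7533.
25¹ = 25 falls short of 2259640/7533 but 25² = 625 reaches it, so n = 2.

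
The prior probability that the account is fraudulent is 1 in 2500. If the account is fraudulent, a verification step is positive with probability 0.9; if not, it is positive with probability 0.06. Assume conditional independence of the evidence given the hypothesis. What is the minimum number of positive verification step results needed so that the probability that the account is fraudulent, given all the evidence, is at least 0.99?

Prior odds = 0.0004/0.9996 = 1/2499.
Likelihood ratio of a positive = 0.9/0.06 = 15.
Target posterior odds = 0.99/0.01 = 99.
Need (1/2499) × 15ⁿ ≥ 99, i.e. 15ⁿ ≥ 247401.
15⁴ = 50625 falls short of 247401 but 15⁵ = 759375 reaches it, so n = 5.

5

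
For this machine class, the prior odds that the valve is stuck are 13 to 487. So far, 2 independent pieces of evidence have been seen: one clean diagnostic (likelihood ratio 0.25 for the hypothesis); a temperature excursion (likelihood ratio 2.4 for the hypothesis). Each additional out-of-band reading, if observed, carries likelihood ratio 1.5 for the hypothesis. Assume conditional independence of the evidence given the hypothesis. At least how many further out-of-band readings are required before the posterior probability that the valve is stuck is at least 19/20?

Prior odds = 13/487.
Combined Bayes factor of the evidence already in hand = 0.25 × 2.4 = 0.6.
Odds after that evidence = (13/487) × 0.6 = 39/2435.
Target odds = 0.95/0.05 = 19.
Need 1.5ⁿ ≥ 19 ÷ (39/2435) = 46265/39.
1.5¹⁷ = 129140163/131072 falls short of 46265/39 but 1.5¹⁸ = 387420489/262144 reaches it, so n = 18.

18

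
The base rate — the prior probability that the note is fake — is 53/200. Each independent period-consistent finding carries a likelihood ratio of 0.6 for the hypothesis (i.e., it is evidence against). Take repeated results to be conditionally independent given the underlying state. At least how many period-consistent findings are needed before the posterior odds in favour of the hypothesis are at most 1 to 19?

4

Prior odds: 0.265 ÷ 0.735 = 53/147.
Likelihood ratio per period-consistent finding = 0.6.
Target odds = 1/19.
Need (53/147) × 0.6ⁿ ≤ 1/19, i.e. 0.6ⁿ ≤ 147/1007.
0.6³ = 0.216 is still above 147/1007 but 0.6⁴ = 0.1296 is at or below it, so n = 4.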